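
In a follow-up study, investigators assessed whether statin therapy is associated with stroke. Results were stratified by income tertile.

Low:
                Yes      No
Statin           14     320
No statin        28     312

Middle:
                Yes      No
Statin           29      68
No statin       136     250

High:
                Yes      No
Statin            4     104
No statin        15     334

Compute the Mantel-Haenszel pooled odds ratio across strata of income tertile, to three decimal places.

OR_MH = Σ(aᵢdᵢ/nᵢ) / Σ(bᵢcᵢ/nᵢ), where nᵢ is the stratum total.
Stratum 1 (Low): n = 674; a·d/n = 14·312/674 = 6.4807; b·c/n = 320·28/674 = 13.2938
Stratum 2 (Middle): n = 483; a·d/n = 29·250/483 = 15.0104; b·c/n = 68·136/483 = 19.1470
Stratum 3 (High): n = 457; a·d/n = 4·334/457 = 2.9234; b·c/n = 104·15/457 = 3.4136
OR_MH = (6.4807 + 15.0104 + 2.9234) / (13.2938 + 19.1470 + 3.4136) = 24.4145 / 35.8543 = 0.68094

0.681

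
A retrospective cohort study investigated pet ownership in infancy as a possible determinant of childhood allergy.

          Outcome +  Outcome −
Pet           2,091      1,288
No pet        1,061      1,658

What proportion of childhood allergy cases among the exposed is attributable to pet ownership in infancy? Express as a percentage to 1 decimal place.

36.9

Cells: a = 2091, b = 1288, c = 1061, d = 1658.
Risk in exposed = 2091/3379 = 0.61882; risk in unexposed = 1061/2719 = 0.39022.
RR = 0.61882/0.39022 = 1.58584
AR% = (RR − 1)/RR × 100 = (1.58584 − 1)/1.58584 × 100 = 36.9420%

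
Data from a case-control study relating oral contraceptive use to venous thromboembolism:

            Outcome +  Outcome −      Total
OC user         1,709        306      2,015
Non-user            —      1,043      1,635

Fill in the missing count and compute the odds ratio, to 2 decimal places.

9.84

The missing cell is in the unexposed row: 1635 − 1043 = 592.
So a = 1709, b = 306, c = 592, d = 1043.
OR = (a·d)/(b·c) = (1709 × 1043) / (306 × 592) = 1782487 / 181152 = 9.83973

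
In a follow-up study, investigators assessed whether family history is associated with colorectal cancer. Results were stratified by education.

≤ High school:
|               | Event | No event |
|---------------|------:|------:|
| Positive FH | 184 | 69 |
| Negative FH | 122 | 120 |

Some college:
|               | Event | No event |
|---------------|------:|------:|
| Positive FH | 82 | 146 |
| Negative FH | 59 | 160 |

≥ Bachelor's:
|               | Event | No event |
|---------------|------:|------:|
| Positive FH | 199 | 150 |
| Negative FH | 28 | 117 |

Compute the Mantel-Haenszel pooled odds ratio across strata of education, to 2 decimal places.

OR_MH = Σ(aᵢdᵢ/nᵢ) / Σ(bᵢcᵢ/nᵢ), where nᵢ is the stratum total.
Stratum 1 (≤ High school): n = 495; a·d/n = 184·120/495 = 44.6061; b·c/n = 69·122/495 = 17.0061
Stratum 2 (Some college): n = 447; a·d/n = 82·160/447 = 29.3512; b·c/n = 146·59/447 = 19.2707
Stratum 3 (≥ Bachelor's): n = 494; a·d/n = 199·117/494 = 47.1316; b·c/n = 150·28/494 = 8.5020
OR_MH = (44.6061 + 29.3512 + 47.1316) / (17.0061 + 19.2707 + 8.5020) = 121.0889 / 44.7788 = 2.70416

2.70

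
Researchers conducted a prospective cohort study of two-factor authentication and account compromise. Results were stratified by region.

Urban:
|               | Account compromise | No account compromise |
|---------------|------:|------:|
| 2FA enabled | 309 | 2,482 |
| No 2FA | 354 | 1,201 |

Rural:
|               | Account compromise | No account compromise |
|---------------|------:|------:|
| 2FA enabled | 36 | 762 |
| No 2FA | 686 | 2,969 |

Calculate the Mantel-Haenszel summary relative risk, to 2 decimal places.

RR_MH = Σ(aᵢ·n₀ᵢ/nᵢ) / Σ(cᵢ·n₁ᵢ/nᵢ), with n₁ᵢ = aᵢ+bᵢ (exposed), n₀ᵢ = cᵢ+dᵢ (unexposed), nᵢ = n₁ᵢ+n₀ᵢ.
Stratum 1 (Urban): n₁ = 2791, n₀ = 1555, n = 4346; a·n₀/n = 309·1555/4346 = 110.5603; c·n₁/n = 354·2791/4346 = 227.3387
Stratum 2 (Rural): n₁ = 798, n₀ = 3655, n = 4453; a·n₀/n = 36·3655/4453 = 29.5486; c·n₁/n = 686·798/4453 = 122.9347
RR_MH = (110.5603 + 29.5486) / (227.3387 + 122.9347) = 140.1089 / 350.2734 = 0.40000

0.40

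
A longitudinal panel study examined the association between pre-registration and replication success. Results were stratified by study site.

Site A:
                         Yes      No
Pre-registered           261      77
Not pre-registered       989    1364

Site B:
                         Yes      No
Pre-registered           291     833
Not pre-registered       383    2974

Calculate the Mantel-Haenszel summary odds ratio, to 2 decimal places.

OR_MH = Σ(aᵢdᵢ/nᵢ) / Σ(bᵢcᵢ/nᵢ), where nᵢ is the stratum total.
Stratum 1 (Site A): n = 2691; a·d/n = 261·1364/2691 = 132.2943; b·c/n = 77·989/2691 = 28.2991
Stratum 2 (Site B): n = 4481; a·d/n = 291·2974/4481 = 193.1341; b·c/n = 833·383/4481 = 71.1982
OR_MH = (132.2943 + 193.1341) / (28.2991 + 71.1982) = 325.4284 / 99.4973 = 3.27073

3.27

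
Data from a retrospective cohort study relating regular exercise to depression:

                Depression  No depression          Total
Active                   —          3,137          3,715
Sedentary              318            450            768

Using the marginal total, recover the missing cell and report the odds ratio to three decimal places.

The missing cell is in the exposed row: 3715 − 3137 = 578.
So a = 578, b = 3137, c = 318, d = 450.
OR = (a·d)/(b·c) = (578 × 450) / (3137 × 318) = 260100 / 997566 = 0.26073

0.261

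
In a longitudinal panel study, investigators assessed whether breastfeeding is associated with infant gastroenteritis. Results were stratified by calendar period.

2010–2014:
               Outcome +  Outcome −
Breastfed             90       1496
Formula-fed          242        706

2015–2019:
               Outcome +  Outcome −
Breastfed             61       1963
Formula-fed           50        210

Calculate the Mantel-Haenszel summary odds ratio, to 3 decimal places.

OR_MH = Σ(aᵢdᵢ/nᵢ) / Σ(bᵢcᵢ/nᵢ), where nᵢ is the stratum total.
Stratum 1 (2010–2014): n = 2534; a·d/n = 90·706/2534 = 25.0750; b·c/n = 1496·242/2534 = 142.8698
Stratum 2 (2015–2019): n = 2284; a·d/n = 61·210/2284 = 5.6086; b·c/n = 1963·50/2284 = 42.9729
OR_MH = (25.0750 + 5.6086) / (142.8698 + 42.9729) = 30.6836 / 185.8426 = 0.16511

0.165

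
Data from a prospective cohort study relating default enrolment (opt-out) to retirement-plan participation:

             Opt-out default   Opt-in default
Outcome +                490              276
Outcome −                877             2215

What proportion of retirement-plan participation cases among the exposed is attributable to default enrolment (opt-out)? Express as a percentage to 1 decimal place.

Reading the table with exposure as columns: a = 490 (Opt-out default, case), b = 877 (Opt-out default, non-case), c = 276 (Opt-in default, case), d = 2215.
Risk in exposed = 490/1367 = 0.35845; risk in unexposed = 276/2491 = 0.11080.
RR = 0.35845/0.11080 = 3.23513
AR% = (RR − 1)/RR × 100 = (3.23513 − 1)/3.23513 × 100 = 69.0894%

69.1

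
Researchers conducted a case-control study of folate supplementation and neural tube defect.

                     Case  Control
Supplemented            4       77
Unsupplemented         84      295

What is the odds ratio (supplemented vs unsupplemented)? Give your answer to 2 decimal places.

0.18

Cells: a = 4, b = 77, c = 84, d = 295.
OR = (a·d)/(b·c) = (4 × 295) / (77 × 84) = 1180 / 6468 = 0.18244
Exposure is associated with lower odds of neural tube defect (OR = 0.18 < 1).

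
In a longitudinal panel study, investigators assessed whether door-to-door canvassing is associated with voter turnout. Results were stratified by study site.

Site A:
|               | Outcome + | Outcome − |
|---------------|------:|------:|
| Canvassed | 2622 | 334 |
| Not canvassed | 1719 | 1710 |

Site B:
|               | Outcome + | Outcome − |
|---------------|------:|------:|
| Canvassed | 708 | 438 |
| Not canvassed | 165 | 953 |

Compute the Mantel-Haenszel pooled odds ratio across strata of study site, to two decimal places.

8.21

OR_MH = Σ(aᵢdᵢ/nᵢ) / Σ(bᵢcᵢ/nᵢ), where nᵢ is the stratum total.
Stratum 1 (Site A): n = 6385; a·d/n = 2622·1710/6385 = 702.2114; b·c/n = 334·1719/6385 = 89.9211
Stratum 2 (Site B): n = 2264; a·d/n = 708·953/2264 = 298.0230; b·c/n = 438·165/2264 = 31.9214
OR_MH = (702.2114 + 298.0230) / (89.9211 + 31.9214) = 1000.2344 / 121.8424 = 8.20924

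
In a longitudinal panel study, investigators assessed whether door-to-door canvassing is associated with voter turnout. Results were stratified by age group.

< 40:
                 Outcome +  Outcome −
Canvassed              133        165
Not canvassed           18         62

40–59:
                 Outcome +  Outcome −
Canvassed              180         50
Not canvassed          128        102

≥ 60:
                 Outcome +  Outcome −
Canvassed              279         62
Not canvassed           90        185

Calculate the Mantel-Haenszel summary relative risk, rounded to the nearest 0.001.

RR_MH = Σ(aᵢ·n₀ᵢ/nᵢ) / Σ(cᵢ·n₁ᵢ/nᵢ), with n₁ᵢ = aᵢ+bᵢ (exposed), n₀ᵢ = cᵢ+dᵢ (unexposed), nᵢ = n₁ᵢ+n₀ᵢ.
Stratum 1 (< 40): n₁ = 298, n₀ = 80, n = 378; a·n₀/n = 133·80/378 = 28.1481; c·n₁/n = 18·298/378 = 14.1905
Stratum 2 (40–59): n₁ = 230, n₀ = 230, n = 460; a·n₀/n = 180·230/460 = 90.0000; c·n₁/n = 128·230/460 = 64.0000
Stratum 3 (≥ 60): n₁ = 341, n₀ = 275, n = 616; a·n₀/n = 279·275/616 = 124.5536; c·n₁/n = 90·341/616 = 49.8214
RR_MH = (28.1481 + 90.0000 + 124.5536) / (14.1905 + 64.0000 + 49.8214) = 242.7017 / 128.0119 = 1.89593

1.896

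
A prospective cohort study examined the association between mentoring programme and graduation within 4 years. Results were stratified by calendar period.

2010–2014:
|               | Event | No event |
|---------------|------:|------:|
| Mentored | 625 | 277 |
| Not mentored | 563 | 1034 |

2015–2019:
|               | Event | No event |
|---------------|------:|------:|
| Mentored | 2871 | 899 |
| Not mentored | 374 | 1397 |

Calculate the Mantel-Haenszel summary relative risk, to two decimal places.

2.88

RR_MH = Σ(aᵢ·n₀ᵢ/nᵢ) / Σ(cᵢ·n₁ᵢ/nᵢ), with n₁ᵢ = aᵢ+bᵢ (exposed), n₀ᵢ = cᵢ+dᵢ (unexposed), nᵢ = n₁ᵢ+n₀ᵢ.
Stratum 1 (2010–2014): n₁ = 902, n₀ = 1597, n = 2499; a·n₀/n = 625·1597/2499 = 399.4098; c·n₁/n = 563·902/2499 = 203.2117
Stratum 2 (2015–2019): n₁ = 3770, n₀ = 1771, n = 5541; a·n₀/n = 2871·1771/5541 = 917.6215; c·n₁/n = 374·3770/5541 = 254.4631
RR_MH = (399.4098 + 917.6215) / (203.2117 + 254.4631) = 1317.0313 / 457.6748 = 2.87766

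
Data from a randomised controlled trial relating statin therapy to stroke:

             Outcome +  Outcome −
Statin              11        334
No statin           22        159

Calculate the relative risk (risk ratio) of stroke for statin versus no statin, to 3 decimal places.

0.262

Cells: a = 11, b = 334, c = 22, d = 159.
Risk in exposed = 11/345 = 0.03188; risk in unexposed = 22/181 = 0.12155.
RR = 0.03188 / 0.12155 = 0.26232
The risk is 74% lower among the exposed than among the unexposed.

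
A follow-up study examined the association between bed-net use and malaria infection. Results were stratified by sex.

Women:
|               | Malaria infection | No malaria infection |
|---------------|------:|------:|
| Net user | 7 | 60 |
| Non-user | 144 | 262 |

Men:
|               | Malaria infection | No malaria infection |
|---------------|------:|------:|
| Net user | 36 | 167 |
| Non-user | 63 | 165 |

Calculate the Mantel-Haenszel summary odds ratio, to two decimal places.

0.41

OR_MH = Σ(aᵢdᵢ/nᵢ) / Σ(bᵢcᵢ/nᵢ), where nᵢ is the stratum total.
Stratum 1 (Women): n = 473; a·d/n = 7·262/473 = 3.8774; b·c/n = 60·144/473 = 18.2664
Stratum 2 (Men): n = 431; a·d/n = 36·165/431 = 13.7819; b·c/n = 167·63/431 = 24.4107
OR_MH = (3.8774 + 13.7819) / (18.2664 + 24.4107) = 17.6593 / 42.6771 = 0.41379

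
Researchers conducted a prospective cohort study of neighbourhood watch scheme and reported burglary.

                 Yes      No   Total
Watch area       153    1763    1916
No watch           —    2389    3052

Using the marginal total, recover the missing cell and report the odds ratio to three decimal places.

The missing cell is in the unexposed row: 3052 − 2389 = 663.
So a = 153, b = 1763, c = 663, d = 2389.
OR = (a·d)/(b·c) = (153 × 2389) / (1763 × 663) = 365517 / 1168869 = 0.31271

0.313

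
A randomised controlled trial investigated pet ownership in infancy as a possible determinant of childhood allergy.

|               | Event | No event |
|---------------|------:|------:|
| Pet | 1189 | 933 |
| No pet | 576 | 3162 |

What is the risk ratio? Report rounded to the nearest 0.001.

Cells: a = 1189, b = 933, c = 576, d = 3162.
Risk in exposed = 1189/2122 = 0.56032; risk in unexposed = 576/3738 = 0.15409.
RR = 0.56032 / 0.15409 = 3.63625
The risk among the exposed is 3.64 times that among the unexposed.

3.636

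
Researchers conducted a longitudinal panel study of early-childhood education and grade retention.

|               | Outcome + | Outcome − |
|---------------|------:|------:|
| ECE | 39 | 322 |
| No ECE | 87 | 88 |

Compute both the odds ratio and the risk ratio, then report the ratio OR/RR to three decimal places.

0.564

Cells: a = 39, b = 322, c = 87, d = 88.
OR = (39·88)/(322·87) = 3432/28014 = 0.12251
Risk in exposed = 39/361 = 0.10803; risk in unexposed = 87/175 = 0.49714; RR = 0.21731
OR/RR = 0.12251 / 0.21731 = 0.56376
The outcome is not rare, so the OR lies further from 1 than the RR.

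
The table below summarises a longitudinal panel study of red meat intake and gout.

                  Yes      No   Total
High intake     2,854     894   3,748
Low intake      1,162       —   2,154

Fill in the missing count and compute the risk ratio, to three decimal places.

1.412

The missing cell is in the unexposed row: 2154 − 1162 = 992.
So a = 2854, b = 894, c = 1162, d = 992.
RR = [a/(a+b)] / [c/(c+d)] = (2854/3748) / (1162/2154) = 0.76147/0.53946 = 1.41154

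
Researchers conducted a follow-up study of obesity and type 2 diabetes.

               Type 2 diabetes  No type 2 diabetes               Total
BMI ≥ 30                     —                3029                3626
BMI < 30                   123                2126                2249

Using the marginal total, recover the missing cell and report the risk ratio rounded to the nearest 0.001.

3.010

The missing cell is in the exposed row: 3626 − 3029 = 597.
So a = 597, b = 3029, c = 123, d = 2126.
RR = [a/(a+b)] / [c/(c+d)] = (597/3626) / (123/2249) = 0.16464/0.05469 = 3.01045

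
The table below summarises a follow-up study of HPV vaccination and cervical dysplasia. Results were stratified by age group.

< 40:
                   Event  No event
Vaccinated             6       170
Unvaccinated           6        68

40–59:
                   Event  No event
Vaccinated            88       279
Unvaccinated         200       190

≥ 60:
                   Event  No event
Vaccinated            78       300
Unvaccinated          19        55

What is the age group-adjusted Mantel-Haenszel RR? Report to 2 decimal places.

RR_MH = Σ(aᵢ·n₀ᵢ/nᵢ) / Σ(cᵢ·n₁ᵢ/nᵢ), with n₁ᵢ = aᵢ+bᵢ (exposed), n₀ᵢ = cᵢ+dᵢ (unexposed), nᵢ = n₁ᵢ+n₀ᵢ.
Stratum 1 (< 40): n₁ = 176, n₀ = 74, n = 250; a·n₀/n = 6·74/250 = 1.7760; c·n₁/n = 6·176/250 = 4.2240
Stratum 2 (40–59): n₁ = 367, n₀ = 390, n = 757; a·n₀/n = 88·390/757 = 45.3369; c·n₁/n = 200·367/757 = 96.9617
Stratum 3 (≥ 60): n₁ = 378, n₀ = 74, n = 452; a·n₀/n = 78·74/452 = 12.7699; c·n₁/n = 19·378/452 = 15.8894
RR_MH = (1.7760 + 45.3369 + 12.7699) / (4.2240 + 96.9617 + 15.8894) = 59.8828 / 117.0751 = 0.51149

0.51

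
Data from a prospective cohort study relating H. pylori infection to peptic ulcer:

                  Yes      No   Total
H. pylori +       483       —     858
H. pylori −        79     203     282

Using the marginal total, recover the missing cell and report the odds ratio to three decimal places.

The missing cell is in the exposed row: 858 − 483 = 375.
So a = 483, b = 375, c = 79, d = 203.
OR = (a·d)/(b·c) = (483 × 203) / (375 × 79) = 98049 / 29625 = 3.30967

3.310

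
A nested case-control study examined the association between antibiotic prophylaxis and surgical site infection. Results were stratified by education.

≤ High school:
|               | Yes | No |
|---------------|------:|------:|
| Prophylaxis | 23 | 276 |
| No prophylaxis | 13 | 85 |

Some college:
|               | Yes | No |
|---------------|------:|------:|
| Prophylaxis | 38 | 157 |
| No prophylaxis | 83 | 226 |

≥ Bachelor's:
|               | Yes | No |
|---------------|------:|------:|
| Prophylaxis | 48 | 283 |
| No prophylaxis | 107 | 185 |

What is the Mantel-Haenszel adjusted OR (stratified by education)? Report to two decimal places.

OR_MH = Σ(aᵢdᵢ/nᵢ) / Σ(bᵢcᵢ/nᵢ), where nᵢ is the stratum total.
Stratum 1 (≤ High school): n = 397; a·d/n = 23·85/397 = 4.9244; b·c/n = 276·13/397 = 9.0378
Stratum 2 (Some college): n = 504; a·d/n = 38·226/504 = 17.0397; b·c/n = 157·83/504 = 25.8552
Stratum 3 (≥ Bachelor's): n = 623; a·d/n = 48·185/623 = 14.2536; b·c/n = 283·107/623 = 48.6051
OR_MH = (4.9244 + 17.0397 + 14.2536) / (9.0378 + 25.8552 + 48.6051) = 36.2177 / 83.4981 = 0.43376

0.43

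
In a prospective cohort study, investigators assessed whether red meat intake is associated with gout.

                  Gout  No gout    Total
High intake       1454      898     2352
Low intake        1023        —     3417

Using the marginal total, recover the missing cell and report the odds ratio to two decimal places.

The missing cell is in the unexposed row: 3417 − 1023 = 2394.
So a = 1454, b = 898, c = 1023, d = 2394.
OR = (a·d)/(b·c) = (1454 × 2394) / (898 × 1023) = 3480876 / 918654 = 3.78910

3.79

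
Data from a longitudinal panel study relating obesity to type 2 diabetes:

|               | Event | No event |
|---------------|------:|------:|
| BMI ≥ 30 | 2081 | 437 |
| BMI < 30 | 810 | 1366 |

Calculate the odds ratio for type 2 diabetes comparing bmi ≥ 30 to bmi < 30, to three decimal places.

Cells: a = 2081, b = 437, c = 810, d = 1366.
OR = (a·d)/(b·c) = (2081 × 1366) / (437 × 810) = 2842646 / 353970 = 8.03075
The odds of type 2 diabetes are about 8.03 times as high in the bmi ≥ 30 group.

8.031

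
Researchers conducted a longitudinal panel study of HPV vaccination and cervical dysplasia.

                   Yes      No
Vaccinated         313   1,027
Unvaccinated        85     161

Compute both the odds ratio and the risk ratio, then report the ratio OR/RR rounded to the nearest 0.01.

Cells: a = 313, b = 1027, c = 85, d = 161.
OR = (313·161)/(1027·85) = 50393/87295 = 0.57727
Risk in exposed = 313/1340 = 0.23358; risk in unexposed = 85/246 = 0.34553; RR = 0.67601
OR/RR = 0.57727 / 0.67601 = 0.85394
The outcome is not rare, so the OR lies further from 1 than the RR.

0.85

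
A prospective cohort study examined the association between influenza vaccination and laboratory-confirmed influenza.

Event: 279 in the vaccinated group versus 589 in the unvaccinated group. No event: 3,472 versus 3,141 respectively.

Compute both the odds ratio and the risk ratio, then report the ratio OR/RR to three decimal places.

From the description: a = 279, b = 3472, c = 589, d = 3141.
OR = (279·3141)/(3472·589) = 876339/2045008 = 0.42853
Risk in exposed = 279/3751 = 0.07438; risk in unexposed = 589/3730 = 0.15791; RR = 0.47103
OR/RR = 0.42853 / 0.47103 = 0.90976
The outcome is not rare, so the OR lies further from 1 than the RR.

0.910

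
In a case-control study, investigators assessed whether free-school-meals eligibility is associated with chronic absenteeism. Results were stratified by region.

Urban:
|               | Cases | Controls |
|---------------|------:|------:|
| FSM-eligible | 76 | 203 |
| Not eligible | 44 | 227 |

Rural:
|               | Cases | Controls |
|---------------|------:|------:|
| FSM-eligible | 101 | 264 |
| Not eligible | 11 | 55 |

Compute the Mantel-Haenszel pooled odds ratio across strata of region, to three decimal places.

OR_MH = Σ(aᵢdᵢ/nᵢ) / Σ(bᵢcᵢ/nᵢ), where nᵢ is the stratum total.
Stratum 1 (Urban): n = 550; a·d/n = 76·227/550 = 31.3673; b·c/n = 203·44/550 = 16.2400
Stratum 2 (Rural): n = 431; a·d/n = 101·55/431 = 12.8886; b·c/n = 264·11/431 = 6.7378
OR_MH = (31.3673 + 12.8886) / (16.2400 + 6.7378) = 44.2559 / 22.9778 = 1.92603

1.926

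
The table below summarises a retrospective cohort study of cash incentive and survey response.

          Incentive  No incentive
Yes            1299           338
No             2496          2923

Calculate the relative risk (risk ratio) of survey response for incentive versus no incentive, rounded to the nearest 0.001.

Reading the table with exposure as columns: a = 1299 (Incentive, case), b = 2496 (Incentive, non-case), c = 338 (No incentive, case), d = 2923.
Risk in exposed = 1299/3795 = 0.34229; risk in unexposed = 338/3261 = 0.10365.
RR = 0.34229 / 0.10365 = 3.30241
The risk among the exposed is 3.30 times that among the unexposed.

3.302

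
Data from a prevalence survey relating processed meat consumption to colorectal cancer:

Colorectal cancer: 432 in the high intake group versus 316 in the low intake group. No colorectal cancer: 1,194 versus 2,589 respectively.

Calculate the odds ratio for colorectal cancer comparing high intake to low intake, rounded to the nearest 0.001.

From the description: a = 432, b = 1194, c = 316, d = 2589.
OR = (a·d)/(b·c) = (432 × 2589) / (1194 × 316) = 1118448 / 377304 = 2.96432
The odds of colorectal cancer are about 2.96 times as high in the high intake group.

2.964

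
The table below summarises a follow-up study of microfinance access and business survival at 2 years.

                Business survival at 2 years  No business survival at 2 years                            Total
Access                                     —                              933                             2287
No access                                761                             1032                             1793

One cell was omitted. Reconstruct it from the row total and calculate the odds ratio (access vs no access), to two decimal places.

The missing cell is in the exposed row: 2287 − 933 = 1354.
So a = 1354, b = 933, c = 761, d = 1032.
OR = (a·d)/(b·c) = (1354 × 1032) / (933 × 761) = 1397328 / 710013 = 1.96803

1.97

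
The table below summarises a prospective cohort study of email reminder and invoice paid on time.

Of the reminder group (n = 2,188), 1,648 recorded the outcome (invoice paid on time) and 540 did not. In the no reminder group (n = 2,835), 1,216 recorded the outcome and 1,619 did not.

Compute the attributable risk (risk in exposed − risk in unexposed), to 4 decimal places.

From the description: a = 1648, b = 540, c = 1216, d = 1619.
Risk in exposed = 1648/2188 = 0.753199; risk in unexposed = 1216/2835 = 0.428924.
Risk difference = 0.753199 − 0.428924 = 0.324275

0.3243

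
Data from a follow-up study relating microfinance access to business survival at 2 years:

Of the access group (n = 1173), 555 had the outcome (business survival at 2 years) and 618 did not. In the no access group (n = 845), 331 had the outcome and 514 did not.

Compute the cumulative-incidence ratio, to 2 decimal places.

From the description: a = 555, b = 618, c = 331, d = 514.
Risk in exposed = 555/1173 = 0.47315; risk in unexposed = 331/845 = 0.39172.
RR = 0.47315 / 0.39172 = 1.20788
The risk among the exposed is 1.21 times that among the unexposed.

1.21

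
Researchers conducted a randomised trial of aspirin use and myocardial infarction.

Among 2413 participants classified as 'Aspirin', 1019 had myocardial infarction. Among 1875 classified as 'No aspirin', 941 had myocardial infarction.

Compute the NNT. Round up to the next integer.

Risk in treated group = 1019/2413 = 0.42230; risk in control = 941/1875 = 0.50187.
Absolute risk reduction = 0.50187 − 0.42230 = 0.07957
NNT = 1 / ARR = 1 / 0.07957 = 12.567 → round up → 13

13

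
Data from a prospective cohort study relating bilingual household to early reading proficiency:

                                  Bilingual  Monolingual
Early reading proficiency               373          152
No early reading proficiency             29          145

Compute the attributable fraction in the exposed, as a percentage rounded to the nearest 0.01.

44.84

Reading the table with exposure as columns: a = 373 (Bilingual, case), b = 29 (Bilingual, non-case), c = 152 (Monolingual, case), d = 145.
Risk in exposed = 373/402 = 0.92786; risk in unexposed = 152/297 = 0.51178.
RR = 0.92786/0.51178 = 1.81299
AR% = (RR − 1)/RR × 100 = (1.81299 − 1)/1.81299 × 100 = 44.8425%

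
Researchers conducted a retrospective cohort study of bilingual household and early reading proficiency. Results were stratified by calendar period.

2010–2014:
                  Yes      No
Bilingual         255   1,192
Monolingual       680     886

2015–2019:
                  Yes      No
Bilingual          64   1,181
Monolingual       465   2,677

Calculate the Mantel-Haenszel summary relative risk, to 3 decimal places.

RR_MH = Σ(aᵢ·n₀ᵢ/nᵢ) / Σ(cᵢ·n₁ᵢ/nᵢ), with n₁ᵢ = aᵢ+bᵢ (exposed), n₀ᵢ = cᵢ+dᵢ (unexposed), nᵢ = n₁ᵢ+n₀ᵢ.
Stratum 1 (2010–2014): n₁ = 1447, n₀ = 1566, n = 3013; a·n₀/n = 255·1566/3013 = 132.5357; c·n₁/n = 680·1447/3013 = 326.5715
Stratum 2 (2015–2019): n₁ = 1245, n₀ = 3142, n = 4387; a·n₀/n = 64·3142/4387 = 45.8372; c·n₁/n = 465·1245/4387 = 131.9638
RR_MH = (132.5357 + 45.8372) / (326.5715 + 131.9638) = 178.3729 / 458.5353 = 0.38901

0.389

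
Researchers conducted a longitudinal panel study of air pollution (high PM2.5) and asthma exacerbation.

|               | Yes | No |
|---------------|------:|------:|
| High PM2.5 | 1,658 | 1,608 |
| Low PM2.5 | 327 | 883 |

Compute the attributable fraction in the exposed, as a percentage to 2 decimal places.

Cells: a = 1658, b = 1608, c = 327, d = 883.
Risk in exposed = 1658/3266 = 0.50765; risk in unexposed = 327/1210 = 0.27025.
RR = 0.50765/0.27025 = 1.87848
AR% = (RR − 1)/RR × 100 = (1.87848 − 1)/1.87848 × 100 = 46.7654%

46.77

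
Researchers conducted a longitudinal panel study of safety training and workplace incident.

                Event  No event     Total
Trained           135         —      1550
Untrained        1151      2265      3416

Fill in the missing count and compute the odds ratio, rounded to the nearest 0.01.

0.19

The missing cell is in the exposed row: 1550 − 135 = 1415.
So a = 135, b = 1415, c = 1151, d = 2265.
OR = (a·d)/(b·c) = (135 × 2265) / (1415 × 1151) = 305775 / 1628665 = 0.18775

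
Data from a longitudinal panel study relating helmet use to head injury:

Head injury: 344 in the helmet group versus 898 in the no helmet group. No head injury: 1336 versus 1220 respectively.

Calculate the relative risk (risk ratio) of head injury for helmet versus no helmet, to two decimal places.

0.48

From the description: a = 344, b = 1336, c = 898, d = 1220.
Risk in exposed = 344/1680 = 0.20476; risk in unexposed = 898/2118 = 0.42398.
RR = 0.20476 / 0.42398 = 0.48295
The risk is 52% lower among the exposed than among the unexposed.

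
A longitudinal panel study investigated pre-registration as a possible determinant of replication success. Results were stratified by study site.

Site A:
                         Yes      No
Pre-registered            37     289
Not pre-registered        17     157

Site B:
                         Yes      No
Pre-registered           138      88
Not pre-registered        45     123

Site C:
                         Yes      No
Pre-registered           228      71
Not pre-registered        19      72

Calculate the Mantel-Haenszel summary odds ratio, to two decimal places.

OR_MH = Σ(aᵢdᵢ/nᵢ) / Σ(bᵢcᵢ/nᵢ), where nᵢ is the stratum total.
Stratum 1 (Site A): n = 500; a·d/n = 37·157/500 = 11.6180; b·c/n = 289·17/500 = 9.8260
Stratum 2 (Site B): n = 394; a·d/n = 138·123/394 = 43.0812; b·c/n = 88·45/394 = 10.0508
Stratum 3 (Site C): n = 390; a·d/n = 228·72/390 = 42.0923; b·c/n = 71·19/390 = 3.4590
OR_MH = (11.6180 + 43.0812 + 42.0923) / (9.8260 + 10.0508 + 3.4590) = 96.7915 / 23.3357 = 4.14778

4.15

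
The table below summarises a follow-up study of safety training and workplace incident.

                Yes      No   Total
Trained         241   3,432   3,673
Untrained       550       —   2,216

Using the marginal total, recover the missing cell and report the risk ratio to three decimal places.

The missing cell is in the unexposed row: 2216 − 550 = 1666.
So a = 241, b = 3432, c = 550, d = 1666.
RR = [a/(a+b)] / [c/(c+d)] = (241/3673) / (550/2216) = 0.06561/0.24819 = 0.26436

0.264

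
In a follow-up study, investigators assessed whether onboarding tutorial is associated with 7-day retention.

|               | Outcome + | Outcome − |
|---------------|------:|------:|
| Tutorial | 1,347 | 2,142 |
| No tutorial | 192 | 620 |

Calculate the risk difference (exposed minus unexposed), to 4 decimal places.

Cells: a = 1347, b = 2142, c = 192, d = 620.
Risk in exposed = 1347/3489 = 0.386071; risk in unexposed = 192/812 = 0.236453.
Risk difference = 0.386071 − 0.236453 = 0.149617

0.1496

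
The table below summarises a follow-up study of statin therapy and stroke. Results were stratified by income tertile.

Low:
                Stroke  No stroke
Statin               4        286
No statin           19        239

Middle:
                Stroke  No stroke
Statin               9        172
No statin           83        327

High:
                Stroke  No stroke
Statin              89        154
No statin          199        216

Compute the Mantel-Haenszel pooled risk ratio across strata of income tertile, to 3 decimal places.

0.590

RR_MH = Σ(aᵢ·n₀ᵢ/nᵢ) / Σ(cᵢ·n₁ᵢ/nᵢ), with n₁ᵢ = aᵢ+bᵢ (exposed), n₀ᵢ = cᵢ+dᵢ (unexposed), nᵢ = n₁ᵢ+n₀ᵢ.
Stratum 1 (Low): n₁ = 290, n₀ = 258, n = 548; a·n₀/n = 4·258/548 = 1.8832; c·n₁/n = 19·290/548 = 10.0547
Stratum 2 (Middle): n₁ = 181, n₀ = 410, n = 591; a·n₀/n = 9·410/591 = 6.2437; c·n₁/n = 83·181/591 = 25.4196
Stratum 3 (High): n₁ = 243, n₀ = 415, n = 658; a·n₀/n = 89·415/658 = 56.1322; c·n₁/n = 199·243/658 = 73.4909
RR_MH = (1.8832 + 6.2437 + 56.1322) / (10.0547 + 25.4196 + 73.4909) = 64.2591 / 108.9653 = 0.58972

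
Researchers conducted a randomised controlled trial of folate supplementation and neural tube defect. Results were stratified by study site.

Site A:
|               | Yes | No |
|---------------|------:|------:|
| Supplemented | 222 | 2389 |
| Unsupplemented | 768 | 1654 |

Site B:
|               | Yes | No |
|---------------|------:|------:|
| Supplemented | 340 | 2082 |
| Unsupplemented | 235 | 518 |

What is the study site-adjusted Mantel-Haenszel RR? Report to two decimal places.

RR_MH = Σ(aᵢ·n₀ᵢ/nᵢ) / Σ(cᵢ·n₁ᵢ/nᵢ), with n₁ᵢ = aᵢ+bᵢ (exposed), n₀ᵢ = cᵢ+dᵢ (unexposed), nᵢ = n₁ᵢ+n₀ᵢ.
Stratum 1 (Site A): n₁ = 2611, n₀ = 2422, n = 5033; a·n₀/n = 222·2422/5033 = 106.8317; c·n₁/n = 768·2611/5033 = 398.4200
Stratum 2 (Site B): n₁ = 2422, n₀ = 753, n = 3175; a·n₀/n = 340·753/3175 = 80.6362; c·n₁/n = 235·2422/3175 = 179.2661
RR_MH = (106.8317 + 80.6362) / (398.4200 + 179.2661) = 187.4679 / 577.6862 = 0.32452

0.32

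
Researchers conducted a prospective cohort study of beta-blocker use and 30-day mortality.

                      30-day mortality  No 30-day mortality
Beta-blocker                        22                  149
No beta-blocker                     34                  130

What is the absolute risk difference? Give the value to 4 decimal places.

-0.0787

Cells: a = 22, b = 149, c = 34, d = 130.
Risk in exposed = 22/171 = 0.128655; risk in unexposed = 34/164 = 0.207317.
Risk difference = 0.128655 − 0.207317 = -0.078662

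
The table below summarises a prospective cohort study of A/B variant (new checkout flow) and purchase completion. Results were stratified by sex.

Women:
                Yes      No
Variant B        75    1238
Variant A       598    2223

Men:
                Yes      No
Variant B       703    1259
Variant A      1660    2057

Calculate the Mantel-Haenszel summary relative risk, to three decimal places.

RR_MH = Σ(aᵢ·n₀ᵢ/nᵢ) / Σ(cᵢ·n₁ᵢ/nᵢ), with n₁ᵢ = aᵢ+bᵢ (exposed), n₀ᵢ = cᵢ+dᵢ (unexposed), nᵢ = n₁ᵢ+n₀ᵢ.
Stratum 1 (Women): n₁ = 1313, n₀ = 2821, n = 4134; a·n₀/n = 75·2821/4134 = 51.1792; c·n₁/n = 598·1313/4134 = 189.9308
Stratum 2 (Men): n₁ = 1962, n₀ = 3717, n = 5679; a·n₀/n = 703·3717/5679 = 460.1252; c·n₁/n = 1660·1962/5679 = 573.5024
RR_MH = (51.1792 + 460.1252) / (189.9308 + 573.5024) = 511.3044 / 763.4332 = 0.66974

0.670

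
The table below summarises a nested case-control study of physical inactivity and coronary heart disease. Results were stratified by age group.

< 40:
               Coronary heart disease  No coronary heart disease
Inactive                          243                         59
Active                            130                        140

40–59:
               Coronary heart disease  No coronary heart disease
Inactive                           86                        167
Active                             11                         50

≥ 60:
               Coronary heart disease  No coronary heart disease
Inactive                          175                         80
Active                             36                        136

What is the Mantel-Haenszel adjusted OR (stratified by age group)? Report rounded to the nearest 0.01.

OR_MH = Σ(aᵢdᵢ/nᵢ) / Σ(bᵢcᵢ/nᵢ), where nᵢ is the stratum total.
Stratum 1 (< 40): n = 572; a·d/n = 243·140/572 = 59.4755; b·c/n = 59·130/572 = 13.4091
Stratum 2 (40–59): n = 314; a·d/n = 86·50/314 = 13.6943; b·c/n = 167·11/314 = 5.8503
Stratum 3 (≥ 60): n = 427; a·d/n = 175·136/427 = 55.7377; b·c/n = 80·36/427 = 6.7447
OR_MH = (59.4755 + 13.6943 + 55.7377) / (13.4091 + 5.8503 + 6.7447) = 128.9075 / 26.0041 = 4.95719

4.96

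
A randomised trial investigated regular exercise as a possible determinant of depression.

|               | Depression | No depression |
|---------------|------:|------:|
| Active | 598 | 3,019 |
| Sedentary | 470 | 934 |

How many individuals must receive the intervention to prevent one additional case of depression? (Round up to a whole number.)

Risk in treated group = 598/3617 = 0.16533; risk in control = 470/1404 = 0.33476.
Absolute risk reduction = 0.33476 − 0.16533 = 0.16943
NNT = 1 / ARR = 1 / 0.16943 = 5.902 → round up → 6

6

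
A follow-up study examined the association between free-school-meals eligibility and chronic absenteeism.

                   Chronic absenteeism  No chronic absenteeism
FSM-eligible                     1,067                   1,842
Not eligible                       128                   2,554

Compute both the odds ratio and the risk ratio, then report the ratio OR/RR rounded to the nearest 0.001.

Cells: a = 1067, b = 1842, c = 128, d = 2554.
OR = (1067·2554)/(1842·128) = 2725118/235776 = 11.55808
Risk in exposed = 1067/2909 = 0.36679; risk in unexposed = 128/2682 = 0.04773; RR = 7.68545
OR/RR = 11.55808 / 7.68545 = 1.50389
The outcome is not rare, so the OR lies further from 1 than the RR.

1.504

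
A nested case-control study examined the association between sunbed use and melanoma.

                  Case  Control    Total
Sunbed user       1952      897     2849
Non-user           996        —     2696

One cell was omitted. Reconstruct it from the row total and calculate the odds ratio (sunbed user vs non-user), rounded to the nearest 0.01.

The missing cell is in the unexposed row: 2696 − 996 = 1700.
So a = 1952, b = 897, c = 996, d = 1700.
OR = (a·d)/(b·c) = (1952 × 1700) / (897 × 996) = 3318400 / 893412 = 3.71430

3.71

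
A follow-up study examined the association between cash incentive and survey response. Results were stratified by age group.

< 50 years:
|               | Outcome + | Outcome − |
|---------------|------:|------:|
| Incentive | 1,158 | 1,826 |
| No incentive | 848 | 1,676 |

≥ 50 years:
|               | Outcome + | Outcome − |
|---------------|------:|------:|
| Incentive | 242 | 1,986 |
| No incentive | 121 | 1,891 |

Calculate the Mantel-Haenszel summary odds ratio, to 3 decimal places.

1.363

OR_MH = Σ(aᵢdᵢ/nᵢ) / Σ(bᵢcᵢ/nᵢ), where nᵢ is the stratum total.
Stratum 1 (< 50 years): n = 5508; a·d/n = 1158·1676/5508 = 352.3617; b·c/n = 1826·848/5508 = 281.1271
Stratum 2 (≥ 50 years): n = 4240; a·d/n = 242·1891/4240 = 107.9297; b·c/n = 1986·121/4240 = 56.6759
OR_MH = (352.3617 + 107.9297) / (281.1271 + 56.6759) = 460.2914 / 337.8030 = 1.36260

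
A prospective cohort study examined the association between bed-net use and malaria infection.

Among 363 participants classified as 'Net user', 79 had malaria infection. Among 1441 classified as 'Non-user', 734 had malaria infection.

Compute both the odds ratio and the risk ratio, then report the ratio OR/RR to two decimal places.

0.63

From the description: a = 79, b = 284, c = 734, d = 707.
OR = (79·707)/(284·734) = 55853/208456 = 0.26794
Risk in exposed = 79/363 = 0.21763; risk in unexposed = 734/1441 = 0.50937; RR = 0.42726
OR/RR = 0.26794 / 0.42726 = 0.62711
The outcome is not rare, so the OR lies further from 1 than the RR.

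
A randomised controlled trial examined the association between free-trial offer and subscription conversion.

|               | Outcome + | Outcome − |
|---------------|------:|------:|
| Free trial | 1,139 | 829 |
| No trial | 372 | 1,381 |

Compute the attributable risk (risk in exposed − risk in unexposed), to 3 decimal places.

Cells: a = 1139, b = 829, c = 372, d = 1381.
Risk in exposed = 1139/1968 = 0.578760; risk in unexposed = 372/1753 = 0.212208.
Risk difference = 0.578760 − 0.212208 = 0.366553

0.367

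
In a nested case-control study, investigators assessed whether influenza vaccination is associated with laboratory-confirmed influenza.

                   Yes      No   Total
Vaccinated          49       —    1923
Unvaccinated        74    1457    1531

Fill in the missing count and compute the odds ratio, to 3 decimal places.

0.515

The missing cell is in the exposed row: 1923 − 49 = 1874.
So a = 49, b = 1874, c = 74, d = 1457.
OR = (a·d)/(b·c) = (49 × 1457) / (1874 × 74) = 71393 / 138676 = 0.51482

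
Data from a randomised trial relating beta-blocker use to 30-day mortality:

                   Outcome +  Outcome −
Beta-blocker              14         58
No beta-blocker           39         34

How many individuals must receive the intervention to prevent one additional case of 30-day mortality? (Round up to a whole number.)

3

Risk in treated group = 14/72 = 0.19444; risk in control = 39/73 = 0.53425.
Absolute risk reduction = 0.53425 − 0.19444 = 0.33980
NNT = 1 / ARR = 1 / 0.33980 = 2.943 → round up → 3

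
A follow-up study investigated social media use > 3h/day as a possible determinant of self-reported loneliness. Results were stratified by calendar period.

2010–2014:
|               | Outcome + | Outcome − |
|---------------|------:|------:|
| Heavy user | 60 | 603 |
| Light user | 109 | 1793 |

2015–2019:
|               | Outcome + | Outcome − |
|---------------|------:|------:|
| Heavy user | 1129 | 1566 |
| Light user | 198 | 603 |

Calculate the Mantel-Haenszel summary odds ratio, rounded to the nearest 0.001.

OR_MH = Σ(aᵢdᵢ/nᵢ) / Σ(bᵢcᵢ/nᵢ), where nᵢ is the stratum total.
Stratum 1 (2010–2014): n = 2565; a·d/n = 60·1793/2565 = 41.9415; b·c/n = 603·109/2565 = 25.6246
Stratum 2 (2015–2019): n = 3496; a·d/n = 1129·603/3496 = 194.7331; b·c/n = 1566·198/3496 = 88.6922
OR_MH = (41.9415 + 194.7331) / (25.6246 + 88.6922) = 236.6746 / 114.3168 = 2.07034

2.070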